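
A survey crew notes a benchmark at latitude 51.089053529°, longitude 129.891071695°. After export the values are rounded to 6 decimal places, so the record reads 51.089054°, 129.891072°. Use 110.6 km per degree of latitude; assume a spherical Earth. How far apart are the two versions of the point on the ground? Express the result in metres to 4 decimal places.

Δlat = 51.089053529 − 51.089054 = -0.000000471°; Δlon = 129.891071695 − 129.891072 = -0.000000305°.
N–S: -0.000000471° × 110600 m/° = -0.0520926 m.
E–W at 51.0891°: -0.000000305° × 110600 × cos 51.0891° = -0.000000305 × 110600 × 0.6281 ≈ -0.0211881 m.
Hypotenuse of the two orthogonal shifts: √(0.0520926² + 0.0211881²) = 0.0562368 m.

0.0562 metres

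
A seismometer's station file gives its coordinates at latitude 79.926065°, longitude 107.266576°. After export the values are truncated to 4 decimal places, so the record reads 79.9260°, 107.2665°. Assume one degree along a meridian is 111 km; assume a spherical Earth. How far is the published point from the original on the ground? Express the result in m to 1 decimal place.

Δlat = 79.926065 − 79.9260 = +0.000065°; Δlon = 107.266576 − 107.2665 = +0.000076°.
North–south shift: 0.000065 × 111000 = 7.215 m.
E–W at 79.926°: 0.000076° × 111000 × cos 79.926° = 0.000076 × 111000 × 0.1749 ≈ 1.47562 m.
Distance: √(7.215² + 1.47562²) ≈ 7.36435 m.

7.4 m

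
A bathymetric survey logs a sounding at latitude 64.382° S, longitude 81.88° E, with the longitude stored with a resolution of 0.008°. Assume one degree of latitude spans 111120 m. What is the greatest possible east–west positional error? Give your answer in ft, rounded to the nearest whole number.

With a 0.008° grid the true value lies within half a step, ±0.008°/2 = ±0.004°, of the stored one.
Parallels shrink by cos φ, so at 64.382° a degree of longitude is 111120 × 0.4324 ≈ 48044.8 m.
East–west error: 0.004° × 48044.8 m/° ≈ 192.179 m.
In feet: 192.179 m ÷ 0.3048 ≈ 630.51 ft.

631 ft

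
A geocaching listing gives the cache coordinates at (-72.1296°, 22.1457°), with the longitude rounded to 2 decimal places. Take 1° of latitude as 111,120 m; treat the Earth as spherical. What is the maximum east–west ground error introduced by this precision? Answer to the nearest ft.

Rounding to 2 decimal places leaves the longitude within ±0.005° of the true value.
At latitude 72.1296° a degree of longitude spans 111120 m × cos 72.1296° = 111120 × 0.3069 ≈ 34098.8 m.
Maximum E–W displacement: 0.005 × 34098.8 = 170.494 m.
Converting: 170.494 m × 3.2808 ft/m ≈ 559.36 ft.

559 ft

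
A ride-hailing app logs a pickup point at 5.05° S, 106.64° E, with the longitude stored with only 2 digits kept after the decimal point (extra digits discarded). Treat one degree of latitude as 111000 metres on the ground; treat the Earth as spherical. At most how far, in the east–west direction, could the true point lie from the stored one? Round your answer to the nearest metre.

Truncating at 2 decimal places can drop up to a full unit in the last place, so the longitude may be off by as much as 0.01°.
One degree of longitude at 5.05° is 111000 × cos 5.05° ≈ 111000 × 0.9961 = 110569 m.
Maximum E–W displacement: 0.01 × 110569 = 1105.69 m.

1106 metres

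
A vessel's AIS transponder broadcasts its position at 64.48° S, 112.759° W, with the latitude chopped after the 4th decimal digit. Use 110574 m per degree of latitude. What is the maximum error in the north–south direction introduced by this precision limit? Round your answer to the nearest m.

Truncating at 4 decimal places can drop up to a full unit in the last place, so the latitude may be off by as much as 0.0001°.
So the N–S error is at most 0.0001 × 110574 = 11.0574 m.

11 m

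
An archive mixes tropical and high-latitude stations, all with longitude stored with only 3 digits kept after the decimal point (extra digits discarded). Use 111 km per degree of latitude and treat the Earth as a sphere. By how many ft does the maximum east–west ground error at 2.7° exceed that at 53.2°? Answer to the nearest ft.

146 ft

Truncating at 3 decimal places can drop up to a full unit in the last place, so the longitude may be off by as much as 0.001°.
At 2.7°: 0.001° × 111000 × cos 2.7° = 0.001 × 111000 × 0.9989 ≈ 110.88 m.
Error at 53.2° = 0.001° × 111000 × cos 53.2° ≈ 111 × 0.5990 = 66.492 m.
So the lower-latitude error exceeds the higher by 110.88 − 66.492 = 44.385 m.
In feet: 44.3852 m ÷ 0.3048 ≈ 145.62 ft.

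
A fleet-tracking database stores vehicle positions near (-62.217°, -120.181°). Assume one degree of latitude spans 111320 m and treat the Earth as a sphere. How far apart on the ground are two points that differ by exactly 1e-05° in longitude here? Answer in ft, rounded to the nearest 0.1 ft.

1e-05° of longitude at 62.217° is 1e-05 × 111320 × cos 62.217° ≈ 1e-05 × 51888.9 = 0.518889 m.
Converting: 0.518889 m × 3.2808 ft/m ≈ 1.7024 ft.

1.7 ft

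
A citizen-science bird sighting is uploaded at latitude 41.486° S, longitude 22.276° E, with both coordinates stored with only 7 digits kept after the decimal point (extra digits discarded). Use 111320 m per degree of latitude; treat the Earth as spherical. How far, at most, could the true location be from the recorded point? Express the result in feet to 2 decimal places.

Truncating at 7 decimal places can drop up to a full unit in the last place, so each coordinate may be off by as much as 1e-07°.
N–S: 1e-07° × 111320 m/° = 0.011132 m.
East–west component at 41.486°: 1e-07° × 111320 × cos 41.486° ≈ 1e-07 × 83391.8 ≈ 0.00833918 m.
Combining orthogonally: (0.011132² + 0.00833918²)^½ ≈ 0.0139091 m.
In feet: 0.0139091 m ÷ 0.3048 ≈ 0.045634 ft.

0.05 feet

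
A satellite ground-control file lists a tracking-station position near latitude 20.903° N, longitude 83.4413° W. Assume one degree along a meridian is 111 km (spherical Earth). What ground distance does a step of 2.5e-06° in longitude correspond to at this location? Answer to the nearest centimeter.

26 centimeters

2.5e-06° of longitude at 20.903° is 2.5e-06 × 111000 × cos 20.903° ≈ 2.5e-06 × 103695 = 0.259237 m.
That is 0.259237 m = 25.924 cm.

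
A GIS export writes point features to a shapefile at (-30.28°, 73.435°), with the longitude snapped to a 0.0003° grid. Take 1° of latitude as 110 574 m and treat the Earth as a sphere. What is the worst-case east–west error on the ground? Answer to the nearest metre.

With a 0.0003° grid the true value lies within half a step, ±0.0003°/2 = ±0.00015°, of the stored one.
Parallels shrink by cos φ, so at 30.28° a degree of longitude is 110574 × 0.8636 ≈ 95488.6 m.
So at most 0.00015° × 95488.6 ≈ 14.3233 m east–west.

14 metres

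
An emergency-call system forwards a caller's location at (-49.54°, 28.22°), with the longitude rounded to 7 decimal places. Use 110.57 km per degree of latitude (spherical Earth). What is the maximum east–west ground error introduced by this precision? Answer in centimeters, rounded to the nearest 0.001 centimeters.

Rounding to 7 decimal places leaves the longitude within ±5e-08° of the true value.
At latitude 49.54° a degree of longitude spans 110570 m × cos 49.54° = 110570 × 0.6489 ≈ 71750.8 m.
East–west error: 5e-08° × 71750.8 m/° ≈ 0.00358754 m.
That is 0.00358754 m = 0.35875 cm.

0.359 centimeters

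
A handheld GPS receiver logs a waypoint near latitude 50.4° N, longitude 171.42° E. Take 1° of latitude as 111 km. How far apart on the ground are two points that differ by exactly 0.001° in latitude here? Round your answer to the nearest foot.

364 feet

0.001° × 111000 m/° = 111 m.
In feet: 111 m ÷ 0.3048 ≈ 364.17 ft.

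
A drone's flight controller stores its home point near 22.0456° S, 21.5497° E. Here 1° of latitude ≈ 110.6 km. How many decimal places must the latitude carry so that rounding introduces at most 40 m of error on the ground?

4 decimal places

One degree of latitude covers 110600 m.
With N decimal places the half-ulp bound is 0.5·10⁻ᴺ°, or 0.5·10⁻ᴺ × 110600 m on the ground.
Setting 55300 × 10⁻ᴺ ≤ 40 gives 10ᴺ ≥ 1382, i.e. N ≥ 3.14.
At 3 places the error can reach 55.3 m, but 4 places keeps it to 5.53 m.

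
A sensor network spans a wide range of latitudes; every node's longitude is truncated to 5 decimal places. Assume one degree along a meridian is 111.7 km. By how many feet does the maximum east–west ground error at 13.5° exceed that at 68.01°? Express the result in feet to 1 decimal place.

Truncating at 5 decimal places can drop up to a full unit in the last place, so the longitude may be off by as much as 1e-05°.
At 13.5°: 1e-05° × 111700 × cos 13.5° = 1e-05 × 111700 × 0.9724 ≈ 1.0861 m.
At 68.01°: 1e-05° × 111700 × cos 68.01° = 1e-05 × 111700 × 0.3744 ≈ 0.41825 m.
Difference: 1.0861 − 0.41825 = 0.66788 m.
In feet: 0.667882 m ÷ 0.3048 ≈ 2.1912 ft.

2.2 feet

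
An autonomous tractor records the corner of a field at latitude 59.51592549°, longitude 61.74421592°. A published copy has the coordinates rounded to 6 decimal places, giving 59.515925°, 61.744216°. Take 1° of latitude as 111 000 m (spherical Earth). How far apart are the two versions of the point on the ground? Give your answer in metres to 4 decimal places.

0.0546 metres

The latitude changed by +0.00000049° and the longitude by -0.00000008°.
N–S: 0.00000049° × 111000 m/° = 0.05439 m.
East–west at this latitude: -0.00000008° × 111000 × cos 59.5159° ≈ -0.00000008 × 56310.2 = -0.00450481 m.
Hypotenuse of the two orthogonal shifts: √(0.05439² + 0.00450481²) = 0.0545762 m.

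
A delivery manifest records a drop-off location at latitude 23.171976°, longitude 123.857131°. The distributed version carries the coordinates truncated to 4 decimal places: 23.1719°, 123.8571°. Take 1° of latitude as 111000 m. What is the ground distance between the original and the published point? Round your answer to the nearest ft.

30 ft

Δlat = 23.171976 − 23.1719 = +0.000076°; Δlon = 123.857131 − 123.8571 = +0.000031°.
North–south shift: 0.000076 × 111000 = 8.436 m.
E–W at 23.1719°: 0.000031° × 111000 × cos 23.1719° = 0.000031 × 111000 × 0.9193 ≈ 3.16341 m.
Combined displacement = (8.436² + 3.16341²)^½ ≈ 9.00962 m.
Converting: 9.00962 m × 3.2808 ft/m ≈ 29.559 ft.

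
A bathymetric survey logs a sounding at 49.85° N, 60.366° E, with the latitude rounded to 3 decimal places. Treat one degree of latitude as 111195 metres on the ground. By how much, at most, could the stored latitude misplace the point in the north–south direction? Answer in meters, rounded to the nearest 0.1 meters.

55.6 meters

Rounding to 3 decimal places leaves the latitude within ±0.0005° of the true value.
North–south distance: 0.0005° × 111195 m/° = 55.5975 m.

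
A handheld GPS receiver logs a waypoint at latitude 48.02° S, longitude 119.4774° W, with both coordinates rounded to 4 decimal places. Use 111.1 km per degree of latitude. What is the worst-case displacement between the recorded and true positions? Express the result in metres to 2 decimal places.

Rounding to 4 decimal places leaves each coordinate within ±5e-05° of the true value.
North–south component: 5e-05° × 111100 = 5.555 m.
Longitude error → 5e-05 × 111100 × cos 48.02° = 5e-05 × 111100 × 0.6689 ≈ 3.71558 m.
Combining orthogonally: (5.555² + 3.71558²)^½ ≈ 6.68308 m.

6.68 metres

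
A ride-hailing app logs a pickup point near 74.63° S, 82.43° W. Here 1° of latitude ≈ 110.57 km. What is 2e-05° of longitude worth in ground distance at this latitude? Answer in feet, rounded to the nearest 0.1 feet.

1.9 feet

One degree of longitude here spans 110570 × cos 74.63° = 110570 × 0.2651 ≈ 29306.7 m; 2e-05° of that is 0.586134 m.
In feet: 0.586134 m ÷ 0.3048 ≈ 1.923 ft.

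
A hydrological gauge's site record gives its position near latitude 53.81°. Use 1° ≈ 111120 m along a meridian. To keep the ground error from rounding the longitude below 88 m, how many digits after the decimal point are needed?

At 53.81° one degree of longitude covers 111120 × cos 53.81° ≈ 111120 × 0.5905 ≈ 65612.5 m.
Rounding to N decimal places gives at most 0.5 × 10⁻ᴺ degrees of error, i.e. 0.5 × 10⁻ᴺ × 65612.5 m.
Need 0.5 × 65612.5 × 10⁻ᴺ ≤ 88 → 10⁻ᴺ ≤ 2.682e-03, so N ≥ 2.57.
At 2 places the error can reach 328 m, but 3 places keeps it to 32.8 m.

3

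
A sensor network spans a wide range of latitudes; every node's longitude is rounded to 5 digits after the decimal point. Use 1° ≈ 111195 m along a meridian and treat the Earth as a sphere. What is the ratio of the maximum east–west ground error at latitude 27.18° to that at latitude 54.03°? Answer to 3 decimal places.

Rounding to 5 decimal places leaves the longitude within ±5e-06° of the true value.
At 27.18°: 5e-06° × 111195 × cos 27.18° = 5e-06 × 111195 × 0.8896 ≈ 0.49458 m.
At 54.03°: 5e-06° × 111195 × cos 54.03° = 5e-06 × 111195 × 0.5874 ≈ 0.32656 m.
The ratio reduces to cos 27.18° / cos 54.03° = 0.8896/0.5874 ≈ 1.5145.

1.515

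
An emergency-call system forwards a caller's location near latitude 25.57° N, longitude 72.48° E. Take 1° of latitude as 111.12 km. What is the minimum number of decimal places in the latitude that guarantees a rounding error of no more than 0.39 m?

6 decimal places

One degree of latitude covers 111120 m.
Rounding to N decimal places gives at most 0.5 × 10⁻ᴺ degrees of error, i.e. 0.5 × 10⁻ᴺ × 111120 m.
Setting 55560 × 10⁻ᴺ ≤ 0.39 gives 10ᴺ ≥ 1.425e+05, i.e. N ≥ 5.15.
At 5 places the error can reach 0.556 m, but 6 places keeps it to 0.0556 m.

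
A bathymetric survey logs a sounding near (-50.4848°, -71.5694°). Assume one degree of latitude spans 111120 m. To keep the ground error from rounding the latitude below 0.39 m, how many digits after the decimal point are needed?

6

One degree of latitude covers 111120 m.
Rounding to N decimal places gives at most 0.5 × 10⁻ᴺ degrees of error, i.e. 0.5 × 10⁻ᴺ × 111120 m.
Need 0.5 × 111120 × 10⁻ᴺ ≤ 0.39 → 10⁻ᴺ ≤ 7.019e-06, so N ≥ 5.15.
N = 5 would give 0.556 m (too coarse); N = 6 gives 0.0556 m ≤ 0.39 m.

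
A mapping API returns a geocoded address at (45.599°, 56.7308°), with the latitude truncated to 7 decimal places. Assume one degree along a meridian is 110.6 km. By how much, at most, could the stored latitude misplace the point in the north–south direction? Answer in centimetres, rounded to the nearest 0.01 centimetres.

Truncating at 7 decimal places can drop up to a full unit in the last place, so the latitude may be off by as much as 1e-07°.
Along the meridian that is 1e-07° × 110600 m/° = 0.01106 m.
That is 0.01106 m = 1.106 cm.

1.11 centimetres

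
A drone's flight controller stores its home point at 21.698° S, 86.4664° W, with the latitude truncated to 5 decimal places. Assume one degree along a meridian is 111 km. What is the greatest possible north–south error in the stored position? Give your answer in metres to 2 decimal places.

1.11 metres

Truncating at 5 decimal places can drop up to a full unit in the last place, so the latitude may be off by as much as 1e-05°.
Along the meridian that is 1e-05° × 111000 m/° = 1.11 m.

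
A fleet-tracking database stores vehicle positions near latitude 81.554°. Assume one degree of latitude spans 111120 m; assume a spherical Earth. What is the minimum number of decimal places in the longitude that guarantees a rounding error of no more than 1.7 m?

4 decimal places

At 81.554° one degree of longitude covers 111120 × cos 81.554° ≈ 111120 × 0.1469 ≈ 16321 m.
N decimal places → at most half a unit in the last place, 0.5 × 10⁻ᴺ° = 16321/2 × 10⁻ᴺ m.
Need 0.5 × 16321 × 10⁻ᴺ ≤ 1.7 → 10⁻ᴺ ≤ 2.083e-04, so N ≥ 3.68.
N = 3 would give 8.16 m (too coarse); N = 4 gives 0.816 m ≤ 1.7 m.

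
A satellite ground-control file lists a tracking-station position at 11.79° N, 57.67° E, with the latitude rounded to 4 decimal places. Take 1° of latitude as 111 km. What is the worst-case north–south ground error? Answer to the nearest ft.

Rounding to 4 decimal places leaves the latitude within ±5e-05° of the true value.
Along the meridian that is 5e-05° × 111000 m/° = 5.55 m.
In feet: 5.55 m ÷ 0.3048 ≈ 18.209 ft.

18 ft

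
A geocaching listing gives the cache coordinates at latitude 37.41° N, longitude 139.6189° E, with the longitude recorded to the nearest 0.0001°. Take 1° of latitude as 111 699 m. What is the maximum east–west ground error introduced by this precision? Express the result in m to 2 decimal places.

Rounding to 4 decimal places leaves the longitude within ±5e-05° of the true value.
At latitude 37.41° a degree of longitude spans 111699 m × cos 37.41° = 111699 × 0.7943 ≈ 88723.5 m.
So at most 5e-05° × 88723.5 ≈ 4.43617 m east–west.

4.44 m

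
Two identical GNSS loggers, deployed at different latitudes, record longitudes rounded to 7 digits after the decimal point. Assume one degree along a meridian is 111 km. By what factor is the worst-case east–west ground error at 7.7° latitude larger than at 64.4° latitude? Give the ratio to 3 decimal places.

Rounding to 7 decimal places leaves the longitude within ±5e-08° of the true value.
At 7.7°: 5e-08° × 111000 × cos 7.7° = 5e-08 × 111000 × 0.9910 ≈ 0.0055 m.
Error at 64.4° = 5e-08° × 111000 × cos 64.4° ≈ 0.00555 × 0.4321 = 0.0023981 m.
The ratio reduces to cos 7.7° / cos 64.4° = 0.9910/0.4321 ≈ 2.2935.

2.293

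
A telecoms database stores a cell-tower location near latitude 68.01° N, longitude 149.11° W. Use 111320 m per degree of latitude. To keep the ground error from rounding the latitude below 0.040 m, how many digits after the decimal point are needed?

One degree of latitude covers 111320 m.
With N decimal places the half-ulp bound is 0.5·10⁻ᴺ°, or 0.5·10⁻ᴺ × 111320 m on the ground.
Setting 55660 × 10⁻ᴺ ≤ 0.040 gives 10ᴺ ≥ 1.392e+06, i.e. N ≥ 6.14.
So 7 decimal places suffice (0.00557 m); 6 would allow up to 0.0557 m.

7 decimal places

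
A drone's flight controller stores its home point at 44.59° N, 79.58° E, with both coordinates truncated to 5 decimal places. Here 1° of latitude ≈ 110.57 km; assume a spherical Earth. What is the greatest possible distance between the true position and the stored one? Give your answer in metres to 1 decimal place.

1.4 metres

Truncating at 5 decimal places can drop up to a full unit in the last place, so each coordinate may be off by as much as 1e-05°.
N–S: 1e-05° × 110570 m/° = 1.1057 m.
E–W at 44.59°: 1e-05° × 110570 × cos 44.59° = 1e-05 × 110570 × 0.7121 ≈ 0.787423 m.
Combining orthogonally: (1.1057² + 0.787423²)^½ ≈ 1.35743 m.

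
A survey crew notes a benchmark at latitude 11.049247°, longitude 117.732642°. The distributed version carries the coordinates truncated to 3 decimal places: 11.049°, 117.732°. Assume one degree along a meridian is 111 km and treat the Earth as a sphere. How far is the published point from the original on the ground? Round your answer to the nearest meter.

The latitude changed by +0.000247° and the longitude by +0.000642°.
North–south shift: 0.000247 × 111000 = 27.417 m.
East–west at this latitude: 0.000642° × 111000 × cos 11.049° ≈ 0.000642 × 108942 = 69.9411 m.
Hypotenuse of the two orthogonal shifts: √(27.417² + 69.9411²) = 75.1229 m.

75 meters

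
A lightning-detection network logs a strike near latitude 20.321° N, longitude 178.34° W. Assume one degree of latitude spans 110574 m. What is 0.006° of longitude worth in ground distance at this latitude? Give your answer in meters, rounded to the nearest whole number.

622 meters

One degree of longitude here spans 110574 × cos 20.321° = 110574 × 0.9378 ≈ 103692 m; 0.006° of that is 622.152 m.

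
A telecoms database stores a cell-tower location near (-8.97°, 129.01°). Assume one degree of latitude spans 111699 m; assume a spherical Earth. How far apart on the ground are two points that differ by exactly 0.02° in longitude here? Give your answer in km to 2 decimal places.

2.21 km

0.02° of longitude at 8.97° is 0.02 × 111699 × cos 8.97° ≈ 0.02 × 110333 = 2206.66 m.
That is 2206.66 m = 2.2067 km.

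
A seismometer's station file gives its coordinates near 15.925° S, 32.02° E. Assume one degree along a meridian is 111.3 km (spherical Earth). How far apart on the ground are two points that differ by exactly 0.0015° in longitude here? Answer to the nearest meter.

161 meters

0.0015° of longitude at 15.925° is 0.0015 × 111300 × cos 15.925° ≈ 0.0015 × 107028 = 160.543 m.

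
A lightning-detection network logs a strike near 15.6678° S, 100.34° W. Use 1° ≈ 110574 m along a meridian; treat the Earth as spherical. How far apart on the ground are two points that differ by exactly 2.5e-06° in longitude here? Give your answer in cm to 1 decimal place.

2.5e-06° of longitude at 15.6678° is 2.5e-06 × 110574 × cos 15.6678° ≈ 2.5e-06 × 106465 = 0.266164 m.
That is 0.266164 m = 26.616 cm.

26.6 cm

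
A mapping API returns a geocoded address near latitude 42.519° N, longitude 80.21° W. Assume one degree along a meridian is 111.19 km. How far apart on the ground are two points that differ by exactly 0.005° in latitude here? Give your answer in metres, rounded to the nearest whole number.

556 metres

0.005° × 111190 m/° = 555.95 m.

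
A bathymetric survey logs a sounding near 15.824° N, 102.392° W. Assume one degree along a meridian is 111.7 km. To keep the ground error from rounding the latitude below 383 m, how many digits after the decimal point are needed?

3 decimal places

One degree of latitude covers 111700 m.
Rounding to N decimal places gives at most 0.5 × 10⁻ᴺ degrees of error, i.e. 0.5 × 10⁻ᴺ × 111700 m.
Setting 55850 × 10⁻ᴺ ≤ 383 gives 10ᴺ ≥ 145.8, i.e. N ≥ 2.16.
So 3 decimal places suffice (55.9 m); 2 would allow up to 558 m.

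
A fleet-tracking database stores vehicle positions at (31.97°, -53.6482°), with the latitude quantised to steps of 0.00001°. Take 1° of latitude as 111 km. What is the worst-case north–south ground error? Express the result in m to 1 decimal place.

0.6 m

With a 0.00001° grid the true value lies within half a step, ±0.00001°/2 = ±5e-06°, of the stored one.
So the N–S error is at most 5e-06 × 111000 = 0.555 m.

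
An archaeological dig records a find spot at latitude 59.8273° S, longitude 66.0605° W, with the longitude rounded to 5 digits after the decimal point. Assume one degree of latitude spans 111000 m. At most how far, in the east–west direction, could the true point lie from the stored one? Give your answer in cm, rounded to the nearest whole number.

28 cm

Rounding to 5 decimal places leaves the longitude within ±5e-06° of the true value.
One degree of longitude at 59.8273° is 111000 × cos 59.8273° ≈ 111000 × 0.5026 = 55789.5 m.
So at most 5e-06° × 55789.5 ≈ 0.278947 m east–west.
That is 0.278947 m = 27.895 cm.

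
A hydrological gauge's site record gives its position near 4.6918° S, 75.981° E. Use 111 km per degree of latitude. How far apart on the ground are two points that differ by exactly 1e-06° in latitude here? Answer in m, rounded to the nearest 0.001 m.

Along a meridian 1e-06° is 1e-06 × 111000 = 0.111 m.

0.111 m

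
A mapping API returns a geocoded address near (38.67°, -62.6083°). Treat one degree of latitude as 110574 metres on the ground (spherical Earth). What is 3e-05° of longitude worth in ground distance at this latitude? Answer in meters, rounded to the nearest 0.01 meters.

At 38.67° a degree of longitude is 110574 × cos 38.67° ≈ 86331.5 m, so 3e-05° corresponds to 2.58994 m.

2.59 meters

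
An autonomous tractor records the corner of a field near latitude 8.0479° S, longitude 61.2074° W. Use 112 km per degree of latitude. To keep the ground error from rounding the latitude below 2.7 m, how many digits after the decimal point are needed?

One degree of latitude covers 112000 m.
Rounding to N decimal places gives at most 0.5 × 10⁻ᴺ degrees of error, i.e. 0.5 × 10⁻ᴺ × 112000 m.
Setting 56000 × 10⁻ᴺ ≤ 2.7 gives 10ᴺ ≥ 2.074e+04, i.e. N ≥ 4.32.
So 5 decimal places suffice (0.56 m); 4 would allow up to 5.6 m.

5 decimal places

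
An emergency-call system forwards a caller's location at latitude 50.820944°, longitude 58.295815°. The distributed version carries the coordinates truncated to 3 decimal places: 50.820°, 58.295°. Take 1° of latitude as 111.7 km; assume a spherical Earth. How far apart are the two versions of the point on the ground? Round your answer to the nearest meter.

120 meters

The latitude changed by +0.000944° and the longitude by +0.000815°.
N–S: 0.000944° × 111700 m/° = 105.445 m.
E–W at 50.82°: 0.000815° × 111700 × cos 50.82° = 0.000815 × 111700 × 0.6318 ≈ 57.5125 m.
Combined displacement = (105.445² + 57.5125²)^½ ≈ 120.109 m.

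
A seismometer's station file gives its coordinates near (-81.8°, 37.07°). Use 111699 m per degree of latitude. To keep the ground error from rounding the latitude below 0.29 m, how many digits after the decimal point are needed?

One degree of latitude covers 111699 m.
Rounding to N decimal places gives at most 0.5 × 10⁻ᴺ degrees of error, i.e. 0.5 × 10⁻ᴺ × 111699 m.
Need 0.5 × 111699 × 10⁻ᴺ ≤ 0.29 → 10⁻ᴺ ≤ 5.193e-06, so N ≥ 5.28.
So 6 decimal places suffice (0.0558 m); 5 would allow up to 0.558 m.

6 decimal places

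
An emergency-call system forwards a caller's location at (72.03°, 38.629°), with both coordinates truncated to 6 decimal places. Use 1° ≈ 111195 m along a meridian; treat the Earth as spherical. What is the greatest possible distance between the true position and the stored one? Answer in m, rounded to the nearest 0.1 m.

Truncating at 6 decimal places can drop up to a full unit in the last place, so each coordinate may be off by as much as 1e-06°.
Latitude error → 1e-06 × 111195 = 0.111195 m along the meridian.
Longitude error → 1e-06 × 111195 × cos 72.03° = 1e-06 × 111195 × 0.3085 ≈ 0.0343058 m.
The two errors are perpendicular, so the maximum displacement is √(0.111195² + 0.0343058²) ≈ 0.116367 m.

0.1 m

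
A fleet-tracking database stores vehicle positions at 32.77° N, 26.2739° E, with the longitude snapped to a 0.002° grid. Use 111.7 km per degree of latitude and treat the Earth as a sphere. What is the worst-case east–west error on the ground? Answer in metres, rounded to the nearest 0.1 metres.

93.9 metres

With a 0.002° grid the true value lies within half a step, ±0.002°/2 = ±0.001°, of the stored one.
One degree of longitude at 32.77° is 111700 × cos 32.77° ≈ 111700 × 0.8409 = 93923 m.
Maximum E–W displacement: 0.001 × 93923 = 93.923 m.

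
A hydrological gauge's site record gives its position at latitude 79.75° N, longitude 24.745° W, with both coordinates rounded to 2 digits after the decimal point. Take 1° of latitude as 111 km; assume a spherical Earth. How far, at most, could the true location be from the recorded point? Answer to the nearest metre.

564 metres

Rounding to 2 decimal places leaves each coordinate within ±0.005° of the true value.
North–south component: 0.005° × 111000 = 555 m.
East–west component at 79.75°: 0.005° × 111000 × cos 79.75° ≈ 0.005 × 19751.7 ≈ 98.7587 m.
Combining orthogonally: (555² + 98.7587²)^½ ≈ 563.718 m.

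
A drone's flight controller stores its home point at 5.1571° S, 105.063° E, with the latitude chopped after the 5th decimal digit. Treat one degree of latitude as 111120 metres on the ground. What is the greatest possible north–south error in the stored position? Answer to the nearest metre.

1 metres

Truncating at 5 decimal places can drop up to a full unit in the last place, so the latitude may be off by as much as 1e-05°.
Along the meridian that is 1e-05° × 111120 m/° = 1.1112 m.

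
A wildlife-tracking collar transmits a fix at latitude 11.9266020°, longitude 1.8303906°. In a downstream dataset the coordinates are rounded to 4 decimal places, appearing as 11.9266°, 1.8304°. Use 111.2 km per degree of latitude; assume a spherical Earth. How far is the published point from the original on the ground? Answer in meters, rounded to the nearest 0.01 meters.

1.05 meters

Δlat = 11.9266020 − 11.9266 = +0.0000020°; Δlon = 1.8303906 − 1.8304 = -0.0000094°.
N–S: 0.0000020° × 111200 m/° = 0.2224 m.
East–west at this latitude: -0.0000094° × 111200 × cos 11.9266° ≈ -0.0000094 × 108800 = -1.02272 m.
Combined displacement = (0.2224² + 1.02272²)^½ ≈ 1.04662 m.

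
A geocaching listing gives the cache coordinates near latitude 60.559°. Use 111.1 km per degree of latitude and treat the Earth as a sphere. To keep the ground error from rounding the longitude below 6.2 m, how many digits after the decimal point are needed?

At 60.559° one degree of longitude covers 111100 × cos 60.559° ≈ 111100 × 0.4915 ≈ 54608.7 m.
N decimal places → at most half a unit in the last place, 0.5 × 10⁻ᴺ° = 54608.7/2 × 10⁻ᴺ m.
Need 0.5 × 54608.7 × 10⁻ᴺ ≤ 6.2 → 10⁻ᴺ ≤ 2.271e-04, so N ≥ 3.64.
At 3 places the error can reach 27.3 m, but 4 places keeps it to 2.73 m.

4 decimal places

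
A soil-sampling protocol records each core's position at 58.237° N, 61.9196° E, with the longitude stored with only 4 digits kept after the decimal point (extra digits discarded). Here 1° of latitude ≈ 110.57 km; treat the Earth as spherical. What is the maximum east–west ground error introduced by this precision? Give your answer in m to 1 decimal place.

5.8 m

Truncating at 4 decimal places can drop up to a full unit in the last place, so the longitude may be off by as much as 0.0001°.
At latitude 58.237° a degree of longitude spans 110570 m × cos 58.237° = 110570 × 0.5264 ≈ 58204.8 m.
East–west error: 0.0001° × 58204.8 m/° ≈ 5.82048 m.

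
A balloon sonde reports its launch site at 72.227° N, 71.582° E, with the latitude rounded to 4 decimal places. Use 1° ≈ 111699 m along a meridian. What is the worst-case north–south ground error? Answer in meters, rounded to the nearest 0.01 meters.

Rounding to 4 decimal places leaves the latitude within ±5e-05° of the true value.
North–south distance: 5e-05° × 111699 m/° = 5.58495 m.

5.58 meters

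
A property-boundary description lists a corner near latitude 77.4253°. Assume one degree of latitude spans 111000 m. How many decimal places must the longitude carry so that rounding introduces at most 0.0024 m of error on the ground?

7 decimal places

At 77.4253° one degree of longitude covers 111000 × cos 77.4253° ≈ 111000 × 0.2177 ≈ 24166.1 m.
Rounding to N decimal places gives at most 0.5 × 10⁻ᴺ degrees of error, i.e. 0.5 × 10⁻ᴺ × 24166.1 m.
Need 0.5 × 24166.1 × 10⁻ᴺ ≤ 0.0024 → 10⁻ᴺ ≤ 1.986e-07, so N ≥ 6.70.
So 7 decimal places suffice (0.00121 m); 6 would allow up to 0.0121 m.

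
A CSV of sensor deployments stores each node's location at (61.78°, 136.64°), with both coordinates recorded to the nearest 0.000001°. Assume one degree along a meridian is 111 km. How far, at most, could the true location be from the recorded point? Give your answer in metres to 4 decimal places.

0.0614 metres

Rounding to 6 decimal places leaves each coordinate within ±5e-07° of the true value.
Latitude error → 5e-07 × 111000 = 0.0555 m along the meridian.
Longitude error → 5e-07 × 111000 × cos 61.78° = 5e-07 × 111000 × 0.4729 ≈ 0.0262436 m.
Combining orthogonally: (0.0555² + 0.0262436²)^½ ≈ 0.061392 m.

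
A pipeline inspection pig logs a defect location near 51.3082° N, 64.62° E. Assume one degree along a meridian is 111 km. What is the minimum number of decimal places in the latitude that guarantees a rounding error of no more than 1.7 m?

One degree of latitude covers 111000 m.
N decimal places → at most half a unit in the last place, 0.5 × 10⁻ᴺ° = 111000/2 × 10⁻ᴺ m.
Setting 55500 × 10⁻ᴺ ≤ 1.7 gives 10ᴺ ≥ 3.265e+04, i.e. N ≥ 4.51.
At 4 places the error can reach 5.55 m, but 5 places keeps it to 0.555 m.

5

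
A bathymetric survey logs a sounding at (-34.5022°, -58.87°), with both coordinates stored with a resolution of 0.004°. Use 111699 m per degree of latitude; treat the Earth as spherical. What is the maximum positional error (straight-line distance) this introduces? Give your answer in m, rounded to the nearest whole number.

With a 0.004° grid the true value lies within half a step, ±0.004°/2 = ±0.002°, of the stored one.
Latitude error → 0.002 × 111699 = 223.398 m along the meridian.
E–W at 34.5022°: 0.002° × 111699 × cos 34.5022° = 0.002 × 111699 × 0.8241 ≈ 184.103 m.
Worst case both components are at the extreme and orthogonal: √(223.398² + 184.103²) ≈ 289.483 m.

289 m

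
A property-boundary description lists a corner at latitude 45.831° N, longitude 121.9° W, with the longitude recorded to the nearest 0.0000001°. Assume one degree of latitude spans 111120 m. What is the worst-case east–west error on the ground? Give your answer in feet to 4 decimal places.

0.0127 feet

Rounding to 7 decimal places leaves the longitude within ±5e-08° of the true value.
Parallels shrink by cos φ, so at 45.831° a degree of longitude is 111120 × 0.6968 ≈ 77425.9 m.
So at most 5e-08° × 77425.9 ≈ 0.00387129 m east–west.
In feet: 0.00387129 m ÷ 0.3048 ≈ 0.012701 ft.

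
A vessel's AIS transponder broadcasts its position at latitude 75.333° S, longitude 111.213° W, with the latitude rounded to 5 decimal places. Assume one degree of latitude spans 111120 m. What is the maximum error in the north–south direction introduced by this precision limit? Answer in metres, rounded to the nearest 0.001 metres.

0.556 metres

Rounding to 5 decimal places leaves the latitude within ±5e-06° of the true value.
Along the meridian that is 5e-06° × 111120 m/° = 0.5556 m.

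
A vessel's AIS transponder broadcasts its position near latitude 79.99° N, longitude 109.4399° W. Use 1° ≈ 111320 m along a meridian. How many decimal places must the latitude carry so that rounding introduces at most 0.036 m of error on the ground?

One degree of latitude covers 111320 m.
Rounding to N decimal places gives at most 0.5 × 10⁻ᴺ degrees of error, i.e. 0.5 × 10⁻ᴺ × 111320 m.
Need 0.5 × 111320 × 10⁻ᴺ ≤ 0.036 → 10⁻ᴺ ≤ 6.468e-07, so N ≥ 6.19.
At 6 places the error can reach 0.0557 m, but 7 places keeps it to 0.00557 m.

7 decimal places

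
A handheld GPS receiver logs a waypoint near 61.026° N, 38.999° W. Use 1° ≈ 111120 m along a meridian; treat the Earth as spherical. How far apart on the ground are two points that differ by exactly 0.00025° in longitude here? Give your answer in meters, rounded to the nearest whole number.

0.00025° of longitude at 61.026° is 0.00025 × 111120 × cos 61.026° ≈ 0.00025 × 53827.9 = 13.457 m.

13 meters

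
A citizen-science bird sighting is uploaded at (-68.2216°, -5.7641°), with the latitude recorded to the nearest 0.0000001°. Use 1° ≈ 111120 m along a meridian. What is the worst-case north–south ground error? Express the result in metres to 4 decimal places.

Rounding to 7 decimal places leaves the latitude within ±5e-08° of the true value.
Along the meridian that is 5e-08° × 111120 m/° = 0.005556 m.

0.0056 metres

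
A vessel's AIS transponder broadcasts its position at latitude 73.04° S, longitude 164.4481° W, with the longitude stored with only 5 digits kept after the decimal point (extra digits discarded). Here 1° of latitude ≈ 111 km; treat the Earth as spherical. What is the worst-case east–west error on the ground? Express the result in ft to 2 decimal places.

Truncating at 5 decimal places can drop up to a full unit in the last place, so the longitude may be off by as much as 1e-05°.
At latitude 73.04° a degree of longitude spans 111000 m × cos 73.04° = 111000 × 0.2917 ≈ 32379.1 m.
East–west error: 1e-05° × 32379.1 m/° ≈ 0.323791 m.
Converting: 0.323791 m × 3.2808 ft/m ≈ 1.0623 ft.

1.06 ft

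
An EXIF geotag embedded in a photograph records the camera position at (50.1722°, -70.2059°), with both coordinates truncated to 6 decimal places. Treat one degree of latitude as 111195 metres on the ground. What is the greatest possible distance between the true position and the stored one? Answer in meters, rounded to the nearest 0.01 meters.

0.13 meters

Truncating at 6 decimal places can drop up to a full unit in the last place, so each coordinate may be off by as much as 1e-06°.
N–S: 1e-06° × 111195 m/° = 0.111195 m.
E–W at 50.1722°: 1e-06° × 111195 × cos 50.1722° = 1e-06 × 111195 × 0.6405 ≈ 0.0712184 m.
The two errors are perpendicular, so the maximum displacement is √(0.111195² + 0.0712184²) ≈ 0.132047 m.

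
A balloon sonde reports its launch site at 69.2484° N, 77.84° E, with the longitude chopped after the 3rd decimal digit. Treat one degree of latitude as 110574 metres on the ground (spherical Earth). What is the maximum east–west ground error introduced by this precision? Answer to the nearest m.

39 m

Truncating at 3 decimal places can drop up to a full unit in the last place, so the longitude may be off by as much as 0.001°.
Parallels shrink by cos φ, so at 69.2484° a degree of longitude is 110574 × 0.3543 ≈ 39178.3 m.
So at most 0.001° × 39178.3 ≈ 39.1783 m east–west.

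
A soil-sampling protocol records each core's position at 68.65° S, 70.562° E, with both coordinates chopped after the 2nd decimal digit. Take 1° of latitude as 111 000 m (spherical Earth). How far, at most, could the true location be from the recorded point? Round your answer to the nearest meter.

Truncating at 2 decimal places can drop up to a full unit in the last place, so each coordinate may be off by as much as 0.01°.
Latitude error → 0.01 × 111000 = 1110 m along the meridian.
Longitude error → 0.01 × 111000 × cos 68.65° = 0.01 × 111000 × 0.3641 ≈ 404.111 m.
Combining orthogonally: (1110² + 404.111²)^½ ≈ 1181.27 m.

1181 meters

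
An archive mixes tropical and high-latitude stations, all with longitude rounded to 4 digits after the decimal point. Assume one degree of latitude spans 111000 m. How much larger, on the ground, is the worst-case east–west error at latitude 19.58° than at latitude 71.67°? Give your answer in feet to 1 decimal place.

11.4 feet

Rounding to 4 decimal places leaves the longitude within ±5e-05° of the true value.
Error at 19.58° = 5e-05° × 111000 × cos 19.58° ≈ 5.55 × 0.9422 = 5.2291 m.
Error at 71.67° = 5e-05° × 111000 × cos 71.67° ≈ 5.55 × 0.3145 = 1.7454 m.
So the lower-latitude error exceeds the higher by 5.2291 − 1.7454 = 3.4837 m.
Converting: 3.48365 m × 3.2808 ft/m ≈ 11.429 ft.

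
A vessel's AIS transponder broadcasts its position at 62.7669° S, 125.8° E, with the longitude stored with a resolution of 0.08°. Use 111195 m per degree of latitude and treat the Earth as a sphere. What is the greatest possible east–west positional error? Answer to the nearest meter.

2035 meters

With a 0.08° grid the true value lies within half a step, ±0.08°/2 = ±0.04°, of the stored one.
Parallels shrink by cos φ, so at 62.7669° a degree of longitude is 111195 × 0.4576 ≈ 50884.1 m.
So at most 0.04° × 50884.1 ≈ 2035.37 m east–west.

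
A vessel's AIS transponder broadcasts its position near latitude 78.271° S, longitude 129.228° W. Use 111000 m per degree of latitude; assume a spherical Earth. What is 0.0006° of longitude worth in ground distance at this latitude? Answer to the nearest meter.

0.0006° of longitude at 78.271° is 0.0006 × 111000 × cos 78.271° ≈ 0.0006 × 22564.4 = 13.5386 m.

14 meters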